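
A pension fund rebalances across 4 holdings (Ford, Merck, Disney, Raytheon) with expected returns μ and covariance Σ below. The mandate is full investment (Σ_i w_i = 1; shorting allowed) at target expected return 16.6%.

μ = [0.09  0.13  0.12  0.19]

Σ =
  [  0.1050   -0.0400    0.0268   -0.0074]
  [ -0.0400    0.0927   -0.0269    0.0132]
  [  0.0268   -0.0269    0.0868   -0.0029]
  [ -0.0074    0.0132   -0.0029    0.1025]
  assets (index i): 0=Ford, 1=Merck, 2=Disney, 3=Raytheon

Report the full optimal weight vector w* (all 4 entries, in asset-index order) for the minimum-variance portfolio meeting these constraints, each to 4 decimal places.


-0.0372  0.1847  0.2377  0.6148

x=Σ⁻¹μ = [1.4028  2.2591  1.7067  1.7123]
y=Σ⁻¹𝟙 = [14.1436  19.5810  13.5107  8.6378]
a=μᵀx=0.950078  b=𝟙ᵀx=7.080924  c=𝟙ᵀy=55.873127  D=ac−b²=2.944327
λ₁=(c·0.166−b)/D = (55.873127·0.166−7.080924)/2.944327 = 0.745167
λ₂=(a−b·0.166)/D = (0.950078−7.080924·0.166)/2.944327 = -0.076539
w* = 0.745167·x + -0.076539·y:
  w_0 = 0.745167·1.4028 + -0.076539·14.1436 = -0.0372  (Ford)
  w_1 = 0.745167·2.2591 + -0.076539·19.5810 = 0.1847  (Merck)
  w_2 = 0.745167·1.7067 + -0.076539·13.5107 = 0.2377  (Disney)
  w_3 = 0.745167·1.7123 + -0.076539·8.6378 = 0.6148  (Raytheon)
Σw_i=1.0000  μᵀw=0.1660
σ²=wᵀΣw=λ₁·μ_p+λ₂ = 0.745167·0.166 + -0.076539 = 0.047159 ≈ 0.0472


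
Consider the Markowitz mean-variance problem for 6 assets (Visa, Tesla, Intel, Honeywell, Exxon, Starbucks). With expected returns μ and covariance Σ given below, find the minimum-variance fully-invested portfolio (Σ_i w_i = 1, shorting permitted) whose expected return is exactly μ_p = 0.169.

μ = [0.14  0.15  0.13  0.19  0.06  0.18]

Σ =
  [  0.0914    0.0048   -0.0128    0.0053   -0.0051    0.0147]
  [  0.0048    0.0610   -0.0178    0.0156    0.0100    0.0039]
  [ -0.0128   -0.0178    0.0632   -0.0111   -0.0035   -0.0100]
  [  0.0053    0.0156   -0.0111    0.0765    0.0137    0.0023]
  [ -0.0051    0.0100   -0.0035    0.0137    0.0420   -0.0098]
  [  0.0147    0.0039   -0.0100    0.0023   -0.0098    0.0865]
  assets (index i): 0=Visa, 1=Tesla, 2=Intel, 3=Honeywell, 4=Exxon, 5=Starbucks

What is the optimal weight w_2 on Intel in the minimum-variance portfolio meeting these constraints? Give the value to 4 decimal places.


0.3111

p=Σ⁻¹μ = [1.5211  2.5969  3.8881  2.1418  1.1400  2.2270]
q=Σ⁻¹𝟙 = [12.5735  16.6041  28.1109  8.0760  24.4705  14.4828]
a=μᵀp=1.984142  b=𝟙ᵀp=13.514892  c=𝟙ᵀq=104.317827  D=ac−b²=24.329108
λ₁=(c·0.169−b)/D = (104.317827·0.169−13.514892)/24.329108 = 0.169132
λ₂=(a−b·0.169)/D = (1.984142−13.514892·0.169)/24.329108 = -0.012326
w* = 0.169132·p + -0.012326·q:
  w_0 = 0.169132·1.5211 + -0.012326·12.5735 = 0.1023  (Visa)
  w_1 = 0.169132·2.5969 + -0.012326·16.6041 = 0.2346  (Tesla)
  w_2 = 0.169132·3.8881 + -0.012326·28.1109 = 0.3111  (Intel)
  w_3 = 0.169132·2.1418 + -0.012326·8.0760 = 0.2627  (Honeywell)
  w_4 = 0.169132·1.1400 + -0.012326·24.4705 = -0.1088  (Exxon)
  w_5 = 0.169132·2.2270 + -0.012326·14.4828 = 0.1982  (Starbucks)
Σw_i=1.0000  μᵀw=0.1690
σ²=wᵀΣw=λ₁·μ_p+λ₂ = 0.169132·0.169 + -0.012326 = 0.016257 ≈ 0.0163


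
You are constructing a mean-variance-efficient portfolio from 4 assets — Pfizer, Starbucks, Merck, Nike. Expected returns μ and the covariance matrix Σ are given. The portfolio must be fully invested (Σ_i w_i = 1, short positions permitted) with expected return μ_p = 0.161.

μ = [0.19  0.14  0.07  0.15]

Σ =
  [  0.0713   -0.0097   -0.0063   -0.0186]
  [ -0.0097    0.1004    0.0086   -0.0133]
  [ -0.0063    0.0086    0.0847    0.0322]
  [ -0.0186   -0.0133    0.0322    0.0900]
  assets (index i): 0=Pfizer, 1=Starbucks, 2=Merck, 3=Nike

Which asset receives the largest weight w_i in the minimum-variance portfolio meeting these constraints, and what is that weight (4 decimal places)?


x=Σ⁻¹μ = [3.6715  2.1368  -0.1847  2.8073]
y=Σ⁻¹𝟙 = [20.3255  13.3848  6.2342  15.0592]
a=μᵀx=1.404915  b=𝟙ᵀx=8.430996  c=𝟙ᵀy=55.003709  D=ac−b²=6.193852
λ₁=(c·0.161−b)/D = (55.003709·0.161−8.430996)/6.193852 = 0.068552
λ₂=(a−b·0.161)/D = (1.404915−8.430996·0.161)/6.193852 = 0.007673
w* = 0.068552·x + 0.007673·y:
  w_0 = 0.068552·3.6715 + 0.007673·20.3255 = 0.4076  (Pfizer)
  w_1 = 0.068552·2.1368 + 0.007673·13.3848 = 0.2492  (Starbucks)
  w_2 = 0.068552·-0.1847 + 0.007673·6.2342 = 0.0352  (Merck)
  w_3 = 0.068552·2.8073 + 0.007673·15.0592 = 0.3080  (Nike)
Σw_i=1.0000  μᵀw=0.1610
σ²=wᵀΣw=λ₁·μ_p+λ₂ = 0.068552·0.161 + 0.007673 = 0.018710 ≈ 0.0187

Pfizer (0.4076)


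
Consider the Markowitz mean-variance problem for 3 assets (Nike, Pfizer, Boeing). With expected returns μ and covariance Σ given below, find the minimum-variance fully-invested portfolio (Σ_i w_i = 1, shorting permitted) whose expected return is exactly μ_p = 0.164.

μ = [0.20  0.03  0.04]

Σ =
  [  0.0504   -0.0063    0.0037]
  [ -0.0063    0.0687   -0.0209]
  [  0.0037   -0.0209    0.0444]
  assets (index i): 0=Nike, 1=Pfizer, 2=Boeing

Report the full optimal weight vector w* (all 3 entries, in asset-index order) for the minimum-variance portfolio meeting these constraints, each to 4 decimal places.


0.7830  0.1280  0.0890

p=Σ⁻¹μ = [4.0300  1.1416  1.1025]
q=Σ⁻¹𝟙 = [20.7195  26.5905  33.3126]
a=μᵀp=0.884352  b=𝟙ᵀp=6.274120  c=𝟙ᵀq=80.622580  D=ac−b²=31.934178
λ₁=(c·0.164−b)/D = (80.622580·0.164−6.274120)/31.934178 = 0.217572
λ₂=(a−b·0.164)/D = (0.884352−6.274120·0.164)/31.934178 = -0.004528
w* = 0.217572·p + -0.004528·q:
  w_0 = 0.217572·4.0300 + -0.004528·20.7195 = 0.7830  (Nike)
  w_1 = 0.217572·1.1416 + -0.004528·26.5905 = 0.1280  (Pfizer)
  w_2 = 0.217572·1.1025 + -0.004528·33.3126 = 0.0890  (Boeing)
Σw_i=1.0000  μᵀw=0.1640
σ²=wᵀΣw=λ₁·μ_p+λ₂ = 0.217572·0.164 + -0.004528 = 0.031154 ≈ 0.0312


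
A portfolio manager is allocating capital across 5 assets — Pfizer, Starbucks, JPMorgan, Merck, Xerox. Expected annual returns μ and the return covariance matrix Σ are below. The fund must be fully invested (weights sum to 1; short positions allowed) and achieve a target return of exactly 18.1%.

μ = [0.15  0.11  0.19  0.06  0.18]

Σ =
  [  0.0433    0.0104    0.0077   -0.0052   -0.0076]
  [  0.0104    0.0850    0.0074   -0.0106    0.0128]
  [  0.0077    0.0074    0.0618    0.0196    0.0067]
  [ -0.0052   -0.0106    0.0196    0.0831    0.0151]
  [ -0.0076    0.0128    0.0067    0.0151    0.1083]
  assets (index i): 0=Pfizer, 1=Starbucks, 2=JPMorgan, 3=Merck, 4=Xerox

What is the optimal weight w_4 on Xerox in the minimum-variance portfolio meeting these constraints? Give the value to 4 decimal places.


x=Σ⁻¹μ = [3.2358  0.4515  2.4004  0.1122  1.6716]
y=Σ⁻¹𝟙 = [22.3231  8.5779  7.9700  11.2411  7.7259]
a=μᵀx=1.298729  b=𝟙ᵀx=7.871475  c=𝟙ᵀy=57.838069  D=ac−b²=13.155857
λ₁=(c·0.181−b)/D = (57.838069·0.181−7.871475)/13.155857 = 0.197419
λ₂=(a−b·0.181)/D = (1.298729−7.871475·0.181)/13.155857 = -0.009578
w* = 0.197419·x + -0.009578·y:
  w_0 = 0.197419·3.2358 + -0.009578·22.3231 = 0.4250  (Pfizer)
  w_1 = 0.197419·0.4515 + -0.009578·8.5779 = 0.0070  (Starbucks)
  w_2 = 0.197419·2.4004 + -0.009578·7.9700 = 0.3975  (JPMorgan)
  w_3 = 0.197419·0.1122 + -0.009578·11.2411 = -0.0855  (Merck)
  w_4 = 0.197419·1.6716 + -0.009578·7.7259 = 0.2560  (Xerox)
Σw_i=1.0000  μᵀw=0.1810
σ²=wᵀΣw=λ₁·μ_p+λ₂ = 0.197419·0.181 + -0.009578 = 0.026155 ≈ 0.0262

0.2560


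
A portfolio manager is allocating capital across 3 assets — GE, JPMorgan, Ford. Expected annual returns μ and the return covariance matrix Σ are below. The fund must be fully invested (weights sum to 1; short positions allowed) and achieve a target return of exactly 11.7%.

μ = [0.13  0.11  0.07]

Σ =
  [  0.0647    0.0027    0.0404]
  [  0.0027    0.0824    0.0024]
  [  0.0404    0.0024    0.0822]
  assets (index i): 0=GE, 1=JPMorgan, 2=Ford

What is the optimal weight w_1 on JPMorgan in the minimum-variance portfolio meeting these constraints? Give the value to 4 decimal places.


0.4019

x=Σ⁻¹μ = [2.0886  1.2727  -0.2121]
y=Σ⁻¹𝟙 = [10.9467  11.5895  6.4469]
a=μᵀx=0.396667  b=𝟙ᵀx=3.149198  c=𝟙ᵀy=28.983105  D=ac−b²=1.579199
λ₁=(c·0.117−b)/D = (28.983105·0.117−3.149198)/1.579199 = 0.153131
λ₂=(a−b·0.117)/D = (0.396667−3.149198·0.117)/1.579199 = 0.017864
w* = 0.153131·x + 0.017864·y:
  w_0 = 0.153131·2.0886 + 0.017864·10.9467 = 0.5154  (GE)
  w_1 = 0.153131·1.2727 + 0.017864·11.5895 = 0.4019  (JPMorgan)
  w_2 = 0.153131·-0.2121 + 0.017864·6.4469 = 0.0827  (Ford)
Σw_i=1.0000  μᵀw=0.1170
σ²=wᵀΣw=λ₁·μ_p+λ₂ = 0.153131·0.117 + 0.017864 = 0.035781 ≈ 0.0358


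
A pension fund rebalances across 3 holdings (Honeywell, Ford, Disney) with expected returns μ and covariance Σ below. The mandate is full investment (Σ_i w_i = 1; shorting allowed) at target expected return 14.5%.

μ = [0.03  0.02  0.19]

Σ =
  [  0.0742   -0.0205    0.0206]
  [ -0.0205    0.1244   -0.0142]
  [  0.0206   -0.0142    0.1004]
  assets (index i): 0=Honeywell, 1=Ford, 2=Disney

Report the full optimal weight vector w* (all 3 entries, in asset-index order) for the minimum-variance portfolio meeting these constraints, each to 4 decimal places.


0.0710  0.1979  0.7311

x=Σ⁻¹μ = [-0.0333  0.3782  1.9528]
y=Σ⁻¹𝟙 = [14.2162  11.3688  8.6512]
a=μᵀx=0.377588  b=𝟙ᵀx=2.297595  c=𝟙ᵀy=34.236280  D=ac−b²=7.648249
λ₁=(c·0.145−b)/D = (34.236280·0.145−2.297595)/7.648249 = 0.348663
λ₂=(a−b·0.145)/D = (0.377588−2.297595·0.145)/7.648249 = 0.005810
w* = 0.348663·x + 0.005810·y:
  w_0 = 0.348663·-0.0333 + 0.005810·14.2162 = 0.0710  (Honeywell)
  w_1 = 0.348663·0.3782 + 0.005810·11.3688 = 0.1979  (Ford)
  w_2 = 0.348663·1.9528 + 0.005810·8.6512 = 0.7311  (Disney)
Σw_i=1.0000  μᵀw=0.1450
σ²=wᵀΣw=λ₁·μ_p+λ₂ = 0.348663·0.145 + 0.005810 = 0.056366 ≈ 0.0564


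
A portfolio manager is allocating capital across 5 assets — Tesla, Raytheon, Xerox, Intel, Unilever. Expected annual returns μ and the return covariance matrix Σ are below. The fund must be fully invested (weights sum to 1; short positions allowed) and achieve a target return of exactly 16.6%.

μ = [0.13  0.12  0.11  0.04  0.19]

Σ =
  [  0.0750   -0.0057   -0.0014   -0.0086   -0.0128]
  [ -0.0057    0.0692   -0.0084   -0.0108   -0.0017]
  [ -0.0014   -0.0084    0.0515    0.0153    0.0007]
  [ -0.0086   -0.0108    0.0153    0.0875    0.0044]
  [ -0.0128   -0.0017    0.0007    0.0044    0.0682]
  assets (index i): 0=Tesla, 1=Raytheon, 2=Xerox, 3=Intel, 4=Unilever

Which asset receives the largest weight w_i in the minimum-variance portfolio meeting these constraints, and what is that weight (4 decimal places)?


u=Σ⁻¹μ = [2.5665  2.3853  2.4270  0.4147  3.2754]
v=Σ⁻¹𝟙 = [19.6596  20.7024  19.6448  11.5799  17.9198]
a=μᵀu=1.525766  b=𝟙ᵀu=11.068920  c=𝟙ᵀv=89.506490  D=ac−b²=14.044924
λ₁=(c·0.166−b)/D = (89.506490·0.166−11.068920)/14.044924 = 0.269788
λ₂=(a−b·0.166)/D = (1.525766−11.068920·0.166)/14.044924 = -0.022191
w* = 0.269788·u + -0.022191·v:
  w_0 = 0.269788·2.5665 + -0.022191·19.6596 = 0.2561  (Tesla)
  w_1 = 0.269788·2.3853 + -0.022191·20.7024 = 0.1841  (Raytheon)
  w_2 = 0.269788·2.4270 + -0.022191·19.6448 = 0.2188  (Xerox)
  w_3 = 0.269788·0.4147 + -0.022191·11.5799 = -0.1451  (Intel)
  w_4 = 0.269788·3.2754 + -0.022191·17.9198 = 0.4860  (Unilever)
Σw_i=1.0000  μᵀw=0.1660
σ²=wᵀΣw=λ₁·μ_p+λ₂ = 0.269788·0.166 + -0.022191 = 0.022594 ≈ 0.0226

Unilever (0.4860)


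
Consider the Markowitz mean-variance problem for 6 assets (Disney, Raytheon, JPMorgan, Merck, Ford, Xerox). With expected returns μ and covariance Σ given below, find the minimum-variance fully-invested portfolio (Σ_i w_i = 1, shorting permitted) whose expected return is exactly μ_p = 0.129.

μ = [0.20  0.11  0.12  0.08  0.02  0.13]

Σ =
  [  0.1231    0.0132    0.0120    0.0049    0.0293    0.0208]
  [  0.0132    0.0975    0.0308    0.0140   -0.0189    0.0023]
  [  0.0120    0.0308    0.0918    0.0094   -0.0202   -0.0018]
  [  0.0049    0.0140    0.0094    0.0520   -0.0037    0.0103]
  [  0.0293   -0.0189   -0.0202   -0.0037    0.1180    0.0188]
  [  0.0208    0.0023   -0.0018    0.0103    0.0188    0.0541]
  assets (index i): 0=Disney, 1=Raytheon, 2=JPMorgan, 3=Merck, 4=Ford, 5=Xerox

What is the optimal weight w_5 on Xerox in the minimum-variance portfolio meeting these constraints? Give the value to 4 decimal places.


x=Σ⁻¹μ = [1.1744  0.4987  0.9112  0.7460  -0.1615  1.8747]
y=Σ⁻¹𝟙 = [1.7369  6.5938  9.2944  13.8907  9.2144  11.9988]
a=μᵀx=0.699232  b=𝟙ᵀx=5.043397  c=𝟙ᵀy=52.728851  D=ac−b²=11.433870
λ₁=(c·0.129−b)/D = (52.728851·0.129−5.043397)/11.433870 = 0.153808
λ₂=(a−b·0.129)/D = (0.699232−5.043397·0.129)/11.433870 = 0.004254
w* = 0.153808·x + 0.004254·y:
  w_0 = 0.153808·1.1744 + 0.004254·1.7369 = 0.1880  (Disney)
  w_1 = 0.153808·0.4987 + 0.004254·6.5938 = 0.1048  (Raytheon)
  w_2 = 0.153808·0.9112 + 0.004254·9.2944 = 0.1797  (JPMorgan)
  w_3 = 0.153808·0.7460 + 0.004254·13.8907 = 0.1738  (Merck)
  w_4 = 0.153808·-0.1615 + 0.004254·9.2144 = 0.0143  (Ford)
  w_5 = 0.153808·1.8747 + 0.004254·11.9988 = 0.3394  (Xerox)
Σw_i=1.0000  μᵀw=0.1290
σ²=wᵀΣw=λ₁·μ_p+λ₂ = 0.153808·0.129 + 0.004254 = 0.024095 ≈ 0.0241

0.3394


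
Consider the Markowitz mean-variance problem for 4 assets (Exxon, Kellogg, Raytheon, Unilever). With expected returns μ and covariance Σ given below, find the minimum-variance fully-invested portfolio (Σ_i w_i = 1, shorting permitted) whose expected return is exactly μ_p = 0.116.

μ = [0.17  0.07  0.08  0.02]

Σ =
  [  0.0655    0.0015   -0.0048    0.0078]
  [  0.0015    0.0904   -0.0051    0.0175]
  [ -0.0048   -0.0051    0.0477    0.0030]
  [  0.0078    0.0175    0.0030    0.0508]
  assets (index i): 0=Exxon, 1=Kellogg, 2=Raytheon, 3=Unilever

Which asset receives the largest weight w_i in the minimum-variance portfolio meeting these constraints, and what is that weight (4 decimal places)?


Exxon (0.4285)

p=Σ⁻¹μ = [2.7842  0.9390  2.0879  -0.4806]
q=Σ⁻¹𝟙 = [15.2008  9.6353  22.7261  12.6897]
a=μᵀp=0.696456  b=𝟙ᵀp=5.330490  c=𝟙ᵀq=60.251922  D=ac−b²=13.548704
λ₁=(c·0.116−b)/D = (60.251922·0.116−5.330490)/13.548704 = 0.122427
λ₂=(a−b·0.116)/D = (0.696456−5.330490·0.116)/13.548704 = 0.005766
w* = 0.122427·p + 0.005766·q:
  w_0 = 0.122427·2.7842 + 0.005766·15.2008 = 0.4285  (Exxon)
  w_1 = 0.122427·0.9390 + 0.005766·9.6353 = 0.1705  (Kellogg)
  w_2 = 0.122427·2.0879 + 0.005766·22.7261 = 0.3867  (Raytheon)
  w_3 = 0.122427·-0.4806 + 0.005766·12.6897 = 0.0143  (Unilever)
Σw_i=1.0000  μᵀw=0.1160
σ²=wᵀΣw=λ₁·μ_p+λ₂ = 0.122427·0.116 + 0.005766 = 0.019967 ≈ 0.0200


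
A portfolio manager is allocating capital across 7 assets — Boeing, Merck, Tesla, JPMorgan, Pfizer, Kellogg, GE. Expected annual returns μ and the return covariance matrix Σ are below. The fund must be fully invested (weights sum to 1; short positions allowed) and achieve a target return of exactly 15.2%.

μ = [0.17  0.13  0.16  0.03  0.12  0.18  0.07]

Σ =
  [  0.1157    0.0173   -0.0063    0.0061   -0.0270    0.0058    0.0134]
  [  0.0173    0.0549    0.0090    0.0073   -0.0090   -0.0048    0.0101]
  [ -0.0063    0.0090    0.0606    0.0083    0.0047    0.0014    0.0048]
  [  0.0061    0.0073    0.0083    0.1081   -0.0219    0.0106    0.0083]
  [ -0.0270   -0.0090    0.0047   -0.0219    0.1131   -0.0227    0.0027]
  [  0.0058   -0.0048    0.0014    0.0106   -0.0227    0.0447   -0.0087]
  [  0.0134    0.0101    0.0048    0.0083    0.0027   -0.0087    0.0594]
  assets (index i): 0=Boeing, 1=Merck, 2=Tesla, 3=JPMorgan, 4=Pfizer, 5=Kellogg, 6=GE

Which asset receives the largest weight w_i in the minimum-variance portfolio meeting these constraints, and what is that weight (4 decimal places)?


x=Σ⁻¹μ = [1.4452  2.3217  2.0689  -0.2271  2.5552  5.5743  1.0225]
y=Σ⁻¹𝟙 = [7.4596  16.7236  10.4887  6.3278  19.2132  33.9847  14.6811]
a=μᵀx=2.253294  b=𝟙ᵀx=14.760728  c=𝟙ᵀy=108.878692  D=ac−b²=27.456663
λ₁=(c·0.152−b)/D = (108.878692·0.152−14.760728)/27.456663 = 0.065151
λ₂=(a−b·0.152)/D = (2.253294−14.760728·0.152)/27.456663 = 0.000352
w* = 0.065151·x + 0.000352·y:
  w_0 = 0.065151·1.4452 + 0.000352·7.4596 = 0.0968  (Boeing)
  w_1 = 0.065151·2.3217 + 0.000352·16.7236 = 0.1571  (Merck)
  w_2 = 0.065151·2.0689 + 0.000352·10.4887 = 0.1385  (Tesla)
  w_3 = 0.065151·-0.2271 + 0.000352·6.3278 = -0.0126  (JPMorgan)
  w_4 = 0.065151·2.5552 + 0.000352·19.2132 = 0.1732  (Pfizer)
  w_5 = 0.065151·5.5743 + 0.000352·33.9847 = 0.3751  (Kellogg)
  w_6 = 0.065151·1.0225 + 0.000352·14.6811 = 0.0718  (GE)
Σw_i=1.0000  μᵀw=0.1520
σ²=wᵀΣw=λ₁·μ_p+λ₂ = 0.065151·0.152 + 0.000352 = 0.010255 ≈ 0.0103

Kellogg (0.3751)


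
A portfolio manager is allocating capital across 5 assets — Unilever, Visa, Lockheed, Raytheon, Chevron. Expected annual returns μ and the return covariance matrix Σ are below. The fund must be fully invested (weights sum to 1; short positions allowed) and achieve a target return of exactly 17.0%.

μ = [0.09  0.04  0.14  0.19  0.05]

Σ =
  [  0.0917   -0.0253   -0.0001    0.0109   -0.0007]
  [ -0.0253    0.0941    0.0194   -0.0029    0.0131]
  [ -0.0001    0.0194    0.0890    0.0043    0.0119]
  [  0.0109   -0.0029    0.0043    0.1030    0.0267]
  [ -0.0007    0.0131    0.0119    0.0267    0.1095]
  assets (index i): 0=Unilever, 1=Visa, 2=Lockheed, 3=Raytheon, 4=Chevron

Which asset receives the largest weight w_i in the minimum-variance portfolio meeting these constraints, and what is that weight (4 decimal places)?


x=Σ⁻¹μ = [0.8989  0.4531  1.4138  1.7478  -0.1716]
y=Σ⁻¹𝟙 = [13.4875  12.1787  7.5593  6.9489  5.2457]
a=μᵀx=0.620450  b=𝟙ᵀx=4.341907  c=𝟙ᵀy=45.420185  D=ac−b²=9.328798
λ₁=(c·0.170−b)/D = (45.420185·0.170−4.341907)/9.328798 = 0.362268
λ₂=(a−b·0.170)/D = (0.620450−4.341907·0.170)/9.328798 = -0.012614
w* = 0.362268·x + -0.012614·y:
  w_0 = 0.362268·0.8989 + -0.012614·13.4875 = 0.1555  (Unilever)
  w_1 = 0.362268·0.4531 + -0.012614·12.1787 = 0.0105  (Visa)
  w_2 = 0.362268·1.4138 + -0.012614·7.5593 = 0.4168  (Lockheed)
  w_3 = 0.362268·1.7478 + -0.012614·6.9489 = 0.5455  (Raytheon)
  w_4 = 0.362268·-0.1716 + -0.012614·5.2457 = -0.1284  (Chevron)
Σw_i=1.0000  μᵀw=0.1700
σ²=wᵀΣw=λ₁·μ_p+λ₂ = 0.362268·0.170 + -0.012614 = 0.048971 ≈ 0.0490

Raytheon (0.5455)


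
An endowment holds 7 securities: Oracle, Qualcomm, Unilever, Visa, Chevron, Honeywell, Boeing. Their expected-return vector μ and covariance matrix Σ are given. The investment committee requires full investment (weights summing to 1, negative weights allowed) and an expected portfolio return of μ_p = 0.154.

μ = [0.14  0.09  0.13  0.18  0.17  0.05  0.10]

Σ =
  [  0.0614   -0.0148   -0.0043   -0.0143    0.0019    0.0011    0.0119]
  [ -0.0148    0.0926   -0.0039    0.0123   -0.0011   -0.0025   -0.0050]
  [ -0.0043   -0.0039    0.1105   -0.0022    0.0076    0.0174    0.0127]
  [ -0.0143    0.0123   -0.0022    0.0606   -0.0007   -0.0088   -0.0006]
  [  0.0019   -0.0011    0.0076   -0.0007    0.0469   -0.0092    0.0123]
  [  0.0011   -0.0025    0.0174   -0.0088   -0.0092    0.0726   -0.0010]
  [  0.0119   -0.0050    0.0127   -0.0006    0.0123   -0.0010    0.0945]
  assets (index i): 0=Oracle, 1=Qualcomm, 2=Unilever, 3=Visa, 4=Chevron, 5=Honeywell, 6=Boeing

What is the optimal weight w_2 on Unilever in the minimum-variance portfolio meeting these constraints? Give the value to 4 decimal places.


0.0733

g=Σ⁻¹μ = [3.3406  1.1275  0.9381  3.8076  3.6560  1.3787  0.1340]
h=Σ⁻¹𝟙 = [23.0315  12.7634  5.8898  22.4915  22.3047  18.0746  4.9964]
a=μᵀg=2.080322  b=𝟙ᵀg=14.382449  c=𝟙ᵀh=109.552060  D=ac−b²=21.048698
λ₁=(c·0.154−b)/D = (109.552060·0.154−14.382449)/21.048698 = 0.118229
λ₂=(a−b·0.154)/D = (2.080322−14.382449·0.154)/21.048698 = -0.006394
w* = 0.118229·g + -0.006394·h:
  w_0 = 0.118229·3.3406 + -0.006394·23.0315 = 0.2477  (Oracle)
  w_1 = 0.118229·1.1275 + -0.006394·12.7634 = 0.0517  (Qualcomm)
  w_2 = 0.118229·0.9381 + -0.006394·5.8898 = 0.0733  (Unilever)
  w_3 = 0.118229·3.8076 + -0.006394·22.4915 = 0.3064  (Visa)
  w_4 = 0.118229·3.6560 + -0.006394·22.3047 = 0.2896  (Chevron)
  w_5 = 0.118229·1.3787 + -0.006394·18.0746 = 0.0474  (Honeywell)
  w_6 = 0.118229·0.1340 + -0.006394·4.9964 = -0.0161  (Boeing)
Σw_i=1.0000  μᵀw=0.1540
σ²=wᵀΣw=λ₁·μ_p+λ₂ = 0.118229·0.154 + -0.006394 = 0.011814 ≈ 0.0118


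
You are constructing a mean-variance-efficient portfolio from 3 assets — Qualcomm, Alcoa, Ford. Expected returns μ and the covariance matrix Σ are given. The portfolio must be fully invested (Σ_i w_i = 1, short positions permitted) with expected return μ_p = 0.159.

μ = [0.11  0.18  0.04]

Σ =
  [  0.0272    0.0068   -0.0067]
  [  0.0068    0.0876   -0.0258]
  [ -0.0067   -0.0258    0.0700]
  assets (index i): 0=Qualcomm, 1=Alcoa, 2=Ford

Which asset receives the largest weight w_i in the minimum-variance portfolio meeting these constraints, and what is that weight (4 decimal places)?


Alcoa (0.6186)

p=Σ⁻¹μ = [3.9147  2.2767  1.7852]
q=Σ⁻¹𝟙 = [38.7491  15.3765  23.6619]
a=μᵀp=0.911833  b=𝟙ᵀp=7.976646  c=𝟙ᵀq=77.787481  D=ac−b²=7.302314
λ₁=(c·0.159−b)/D = (77.787481·0.159−7.976646)/7.302314 = 0.601393
λ₂=(a−b·0.159)/D = (0.911833−7.976646·0.159)/7.302314 = -0.048814
w* = 0.601393·p + -0.048814·q:
  w_0 = 0.601393·3.9147 + -0.048814·38.7491 = 0.4628  (Qualcomm)
  w_1 = 0.601393·2.2767 + -0.048814·15.3765 = 0.6186  (Alcoa)
  w_2 = 0.601393·1.7852 + -0.048814·23.6619 = -0.0814  (Ford)
Σw_i=1.0000  μᵀw=0.1590
σ²=wᵀΣw=λ₁·μ_p+λ₂ = 0.601393·0.159 + -0.048814 = 0.046808 ≈ 0.0468


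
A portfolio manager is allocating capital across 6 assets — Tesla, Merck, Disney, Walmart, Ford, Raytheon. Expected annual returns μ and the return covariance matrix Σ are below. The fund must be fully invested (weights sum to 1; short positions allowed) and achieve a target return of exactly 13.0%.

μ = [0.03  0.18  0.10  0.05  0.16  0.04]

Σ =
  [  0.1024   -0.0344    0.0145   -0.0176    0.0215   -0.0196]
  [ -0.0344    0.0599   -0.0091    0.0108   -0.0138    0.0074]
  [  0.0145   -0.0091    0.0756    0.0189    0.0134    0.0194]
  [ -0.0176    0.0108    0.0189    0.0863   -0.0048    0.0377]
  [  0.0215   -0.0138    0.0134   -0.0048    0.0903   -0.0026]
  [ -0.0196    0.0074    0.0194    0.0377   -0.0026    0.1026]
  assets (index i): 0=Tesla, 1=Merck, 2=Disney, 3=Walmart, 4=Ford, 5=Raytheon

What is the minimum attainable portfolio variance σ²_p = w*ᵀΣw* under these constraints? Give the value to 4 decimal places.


0.0139

x=Σ⁻¹μ = [1.1822  4.2967  1.2180  0.0845  1.9735  0.0944]
y=Σ⁻¹𝟙 = [18.9036  28.8209  7.4294  7.5792  10.4900  7.3552]
a=μᵀx=1.254443  b=𝟙ᵀx=8.849383  c=𝟙ᵀy=80.578361  D=ac−b²=22.769388
λ₁=(c·0.130−b)/D = (80.578361·0.130−8.849383)/22.769388 = 0.071403
λ₂=(a−b·0.130)/D = (1.254443−8.849383·0.130)/22.769388 = 0.004569
w* = 0.071403·x + 0.004569·y:
  w_0 = 0.071403·1.1822 + 0.004569·18.9036 = 0.1708  (Tesla)
  w_1 = 0.071403·4.2967 + 0.004569·28.8209 = 0.4385  (Merck)
  w_2 = 0.071403·1.2180 + 0.004569·7.4294 = 0.1209  (Disney)
  w_3 = 0.071403·0.0845 + 0.004569·7.5792 = 0.0407  (Walmart)
  w_4 = 0.071403·1.9735 + 0.004569·10.4900 = 0.1888  (Ford)
  w_5 = 0.071403·0.0944 + 0.004569·7.3552 = 0.0403  (Raytheon)
Σw_i=1.0000  μᵀw=0.1300
σ²=wᵀΣw=λ₁·μ_p+λ₂ = 0.071403·0.130 + 0.004569 = 0.013851 ≈ 0.0139


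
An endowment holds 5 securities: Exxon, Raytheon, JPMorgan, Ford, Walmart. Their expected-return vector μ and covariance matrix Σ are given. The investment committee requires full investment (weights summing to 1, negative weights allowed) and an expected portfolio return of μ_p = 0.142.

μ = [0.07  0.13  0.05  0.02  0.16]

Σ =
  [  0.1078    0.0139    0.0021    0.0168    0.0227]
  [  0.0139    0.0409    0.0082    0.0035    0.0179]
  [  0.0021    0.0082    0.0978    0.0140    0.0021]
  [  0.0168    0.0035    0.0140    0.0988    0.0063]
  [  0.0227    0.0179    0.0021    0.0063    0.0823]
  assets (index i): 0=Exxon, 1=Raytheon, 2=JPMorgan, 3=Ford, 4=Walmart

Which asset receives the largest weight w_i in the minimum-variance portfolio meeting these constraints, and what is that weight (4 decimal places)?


p=Σ⁻¹μ = [0.0320  2.5087  0.2732  -0.0189  1.3841]
q=Σ⁻¹𝟙 = [4.3402  18.1186  7.4347  7.2886  6.2652]
a=μᵀp=0.563111  b=𝟙ᵀp=4.179165  c=𝟙ᵀq=43.447257  D=ac−b²=7.000226
λ₁=(c·0.142−b)/D = (43.447257·0.142−4.179165)/7.000226 = 0.284326
λ₂=(a−b·0.142)/D = (0.563111−4.179165·0.142)/7.000226 = -0.004333
w* = 0.284326·p + -0.004333·q:
  w_0 = 0.284326·0.0320 + -0.004333·4.3402 = -0.0097  (Exxon)
  w_1 = 0.284326·2.5087 + -0.004333·18.1186 = 0.6348  (Raytheon)
  w_2 = 0.284326·0.2732 + -0.004333·7.4347 = 0.0455  (JPMorgan)
  w_3 = 0.284326·-0.0189 + -0.004333·7.2886 = -0.0369  (Ford)
  w_4 = 0.284326·1.3841 + -0.004333·6.2652 = 0.3664  (Walmart)
Σw_i=1.0000  μᵀw=0.1420
σ²=wᵀΣw=λ₁·μ_p+λ₂ = 0.284326·0.142 + -0.004333 = 0.036042 ≈ 0.0360

Raytheon (0.6348)


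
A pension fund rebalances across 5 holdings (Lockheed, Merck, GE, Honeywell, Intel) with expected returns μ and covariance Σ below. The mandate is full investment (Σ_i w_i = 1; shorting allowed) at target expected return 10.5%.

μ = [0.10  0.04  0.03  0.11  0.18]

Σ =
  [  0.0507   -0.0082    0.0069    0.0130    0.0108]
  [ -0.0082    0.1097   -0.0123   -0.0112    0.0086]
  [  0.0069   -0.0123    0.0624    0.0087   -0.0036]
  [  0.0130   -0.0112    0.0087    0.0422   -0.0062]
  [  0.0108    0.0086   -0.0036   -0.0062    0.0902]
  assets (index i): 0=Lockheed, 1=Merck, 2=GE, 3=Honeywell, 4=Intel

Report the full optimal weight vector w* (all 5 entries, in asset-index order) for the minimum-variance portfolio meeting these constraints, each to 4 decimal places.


0.1526  0.1364  0.1227  0.3613  0.2270

g=Σ⁻¹μ = [0.9013  0.5778  0.2311  2.7329  2.0296]
h=Σ⁻¹𝟙 = [11.9493  13.0913  14.8270  21.9775  10.5100]
a=μᵀg=0.786126  b=𝟙ᵀg=6.472707  c=𝟙ᵀh=72.355043  D=ac−b²=14.984251
λ₁=(c·0.105−b)/D = (72.355043·0.105−6.472707)/14.984251 = 0.075050
λ₂=(a−b·0.105)/D = (0.786126−6.472707·0.105)/14.984251 = 0.007107
w* = 0.075050·g + 0.007107·h:
  w_0 = 0.075050·0.9013 + 0.007107·11.9493 = 0.1526  (Lockheed)
  w_1 = 0.075050·0.5778 + 0.007107·13.0913 = 0.1364  (Merck)
  w_2 = 0.075050·0.2311 + 0.007107·14.8270 = 0.1227  (GE)
  w_3 = 0.075050·2.7329 + 0.007107·21.9775 = 0.3613  (Honeywell)
  w_4 = 0.075050·2.0296 + 0.007107·10.5100 = 0.2270  (Intel)
Σw_i=1.0000  μᵀw=0.1050
σ²=wᵀΣw=λ₁·μ_p+λ₂ = 0.075050·0.105 + 0.007107 = 0.014987 ≈ 0.0150


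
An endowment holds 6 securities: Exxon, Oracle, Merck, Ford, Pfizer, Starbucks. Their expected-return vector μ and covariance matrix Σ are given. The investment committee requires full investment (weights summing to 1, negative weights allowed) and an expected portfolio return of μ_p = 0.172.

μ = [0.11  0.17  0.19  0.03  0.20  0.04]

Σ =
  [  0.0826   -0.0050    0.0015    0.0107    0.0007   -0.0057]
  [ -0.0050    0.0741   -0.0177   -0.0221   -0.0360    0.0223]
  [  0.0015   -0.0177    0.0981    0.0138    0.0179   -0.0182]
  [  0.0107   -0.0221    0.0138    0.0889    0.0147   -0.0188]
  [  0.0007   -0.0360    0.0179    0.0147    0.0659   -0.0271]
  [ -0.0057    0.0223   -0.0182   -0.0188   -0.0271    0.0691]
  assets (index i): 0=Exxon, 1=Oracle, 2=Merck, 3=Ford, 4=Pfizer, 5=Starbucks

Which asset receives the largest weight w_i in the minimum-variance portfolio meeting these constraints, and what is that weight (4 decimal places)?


Pfizer (0.3835)

u=Σ⁻¹μ = [1.6377  5.4381  2.0732  0.5932  6.1470  2.0772]
v=Σ⁻¹𝟙 = [13.3766  31.4821  11.8425  15.2816  36.7516  27.1055]
a=μᵀu=2.828823  b=𝟙ᵀu=17.966452  c=𝟙ᵀv=135.839955  D=ac−b²=61.473851
λ₁=(c·0.172−b)/D = (135.839955·0.172−17.966452)/61.473851 = 0.087810
λ₂=(a−b·0.172)/D = (2.828823−17.966452·0.172)/61.473851 = -0.004252
w* = 0.087810·u + -0.004252·v:
  w_0 = 0.087810·1.6377 + -0.004252·13.3766 = 0.0869  (Exxon)
  w_1 = 0.087810·5.4381 + -0.004252·31.4821 = 0.3437  (Oracle)
  w_2 = 0.087810·2.0732 + -0.004252·11.8425 = 0.1317  (Merck)
  w_3 = 0.087810·0.5932 + -0.004252·15.2816 = -0.0129  (Ford)
  w_4 = 0.087810·6.1470 + -0.004252·36.7516 = 0.3835  (Pfizer)
  w_5 = 0.087810·2.0772 + -0.004252·27.1055 = 0.0671  (Starbucks)
Σw_i=1.0000  μᵀw=0.1720
σ²=wᵀΣw=λ₁·μ_p+λ₂ = 0.087810·0.172 + -0.004252 = 0.010851 ≈ 0.0109


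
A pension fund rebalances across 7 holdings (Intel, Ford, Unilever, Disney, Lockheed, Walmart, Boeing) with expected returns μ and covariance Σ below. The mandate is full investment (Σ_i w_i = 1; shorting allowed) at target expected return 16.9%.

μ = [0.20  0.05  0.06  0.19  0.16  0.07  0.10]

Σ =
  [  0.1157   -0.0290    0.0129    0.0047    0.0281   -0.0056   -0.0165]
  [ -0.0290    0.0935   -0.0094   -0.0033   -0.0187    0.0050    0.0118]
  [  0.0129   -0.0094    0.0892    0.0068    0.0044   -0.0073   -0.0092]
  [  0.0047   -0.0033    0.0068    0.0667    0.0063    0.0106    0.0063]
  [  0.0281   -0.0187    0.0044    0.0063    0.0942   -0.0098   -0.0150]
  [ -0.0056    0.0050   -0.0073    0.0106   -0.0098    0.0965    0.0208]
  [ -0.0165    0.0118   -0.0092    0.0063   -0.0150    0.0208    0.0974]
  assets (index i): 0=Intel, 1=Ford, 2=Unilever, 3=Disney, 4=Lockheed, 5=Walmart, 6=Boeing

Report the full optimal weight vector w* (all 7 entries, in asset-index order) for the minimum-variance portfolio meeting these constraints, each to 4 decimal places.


g=Σ⁻¹μ = [1.7398  1.3325  0.4598  2.4249  1.4932  0.4216  1.1865]
h=Σ⁻¹𝟙 = [9.8577  15.9564  11.8801  10.3316  12.1811  8.8582  10.4419]
a=μᵀg=1.289985  b=𝟙ᵀg=9.058402  c=𝟙ᵀh=79.506923  D=ac−b²=20.508117
λ₁=(c·0.169−b)/D = (79.506923·0.169−9.058402)/20.508117 = 0.213489
λ₂=(a−b·0.169)/D = (1.289985−9.058402·0.169)/20.508117 = -0.011746
w* = 0.213489·g + -0.011746·h:
  w_0 = 0.213489·1.7398 + -0.011746·9.8577 = 0.2556  (Intel)
  w_1 = 0.213489·1.3325 + -0.011746·15.9564 = 0.0971  (Ford)
  w_2 = 0.213489·0.4598 + -0.011746·11.8801 = -0.0414  (Unilever)
  w_3 = 0.213489·2.4249 + -0.011746·10.3316 = 0.3963  (Disney)
  w_4 = 0.213489·1.4932 + -0.011746·12.1811 = 0.1757  (Lockheed)
  w_5 = 0.213489·0.4216 + -0.011746·8.8582 = -0.0140  (Walmart)
  w_6 = 0.213489·1.1865 + -0.011746·10.4419 = 0.1307  (Boeing)
Σw_i=1.0000  μᵀw=0.1690
σ²=wᵀΣw=λ₁·μ_p+λ₂ = 0.213489·0.169 + -0.011746 = 0.024334 ≈ 0.0243

0.2556  0.0971  -0.0414  0.3963  0.1757  -0.0140  0.1307


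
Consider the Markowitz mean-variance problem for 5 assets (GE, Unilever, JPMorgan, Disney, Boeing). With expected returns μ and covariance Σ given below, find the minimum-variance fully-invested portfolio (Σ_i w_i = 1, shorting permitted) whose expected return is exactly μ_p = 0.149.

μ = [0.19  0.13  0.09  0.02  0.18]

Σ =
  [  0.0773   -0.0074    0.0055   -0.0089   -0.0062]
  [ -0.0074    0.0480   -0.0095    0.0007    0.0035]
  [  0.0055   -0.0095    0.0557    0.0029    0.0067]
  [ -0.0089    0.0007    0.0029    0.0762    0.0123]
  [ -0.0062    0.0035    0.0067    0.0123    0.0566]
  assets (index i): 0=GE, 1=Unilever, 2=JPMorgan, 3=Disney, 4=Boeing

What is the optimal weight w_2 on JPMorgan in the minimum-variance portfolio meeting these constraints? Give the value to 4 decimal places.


0.1548

p=Σ⁻¹μ = [2.9115  3.2270  1.5029  0.0122  3.1190]
q=Σ⁻¹𝟙 = [16.5289  25.9238  18.5455  11.9999  13.0723]
a=μᵀp=1.669633  b=𝟙ᵀp=10.772690  c=𝟙ᵀq=86.070347  D=ac−b²=27.655071
λ₁=(c·0.149−b)/D = (86.070347·0.149−10.772690)/27.655071 = 0.074192
λ₂=(a−b·0.149)/D = (1.669633−10.772690·0.149)/27.655071 = 0.002332
w* = 0.074192·p + 0.002332·q:
  w_0 = 0.074192·2.9115 + 0.002332·16.5289 = 0.2546  (GE)
  w_1 = 0.074192·3.2270 + 0.002332·25.9238 = 0.2999  (Unilever)
  w_2 = 0.074192·1.5029 + 0.002332·18.5455 = 0.1548  (JPMorgan)
  w_3 = 0.074192·0.0122 + 0.002332·11.9999 = 0.0289  (Disney)
  w_4 = 0.074192·3.1190 + 0.002332·13.0723 = 0.2619  (Boeing)
Σw_i=1.0000  μᵀw=0.1490
σ²=wᵀΣw=λ₁·μ_p+λ₂ = 0.074192·0.149 + 0.002332 = 0.013387 ≈ 0.0134


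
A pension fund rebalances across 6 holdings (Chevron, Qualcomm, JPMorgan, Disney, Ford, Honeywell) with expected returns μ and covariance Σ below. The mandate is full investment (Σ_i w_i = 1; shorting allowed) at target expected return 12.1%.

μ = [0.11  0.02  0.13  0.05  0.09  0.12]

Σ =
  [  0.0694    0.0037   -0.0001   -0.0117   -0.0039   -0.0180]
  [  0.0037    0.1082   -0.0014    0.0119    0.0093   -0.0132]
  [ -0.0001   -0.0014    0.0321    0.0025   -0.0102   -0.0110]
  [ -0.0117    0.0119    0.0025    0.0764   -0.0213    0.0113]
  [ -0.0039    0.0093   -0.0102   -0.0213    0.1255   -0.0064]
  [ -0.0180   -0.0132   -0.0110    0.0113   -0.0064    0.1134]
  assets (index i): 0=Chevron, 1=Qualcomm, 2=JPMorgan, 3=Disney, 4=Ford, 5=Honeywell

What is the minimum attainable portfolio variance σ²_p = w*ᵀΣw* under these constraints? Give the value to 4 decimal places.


0.0116

x=Σ⁻¹μ = [2.3227  0.1803  5.1149  0.9327  1.4485  1.9328]
y=Σ⁻¹𝟙 = [21.7575  8.0475  40.7102  15.5381  14.8325  16.4464]
a=μᵀx=1.332989  b=𝟙ᵀx=11.932006  c=𝟙ᵀy=117.332235  D=ac−b²=14.029825
λ₁=(c·0.121−b)/D = (117.332235·0.121−11.932006)/14.029825 = 0.161456
λ₂=(a−b·0.121)/D = (1.332989−11.932006·0.121)/14.029825 = -0.007896
w* = 0.161456·x + -0.007896·y:
  w_0 = 0.161456·2.3227 + -0.007896·21.7575 = 0.2032  (Chevron)
  w_1 = 0.161456·0.1803 + -0.007896·8.0475 = -0.0344  (Qualcomm)
  w_2 = 0.161456·5.1149 + -0.007896·40.7102 = 0.5044  (JPMorgan)
  w_3 = 0.161456·0.9327 + -0.007896·15.5381 = 0.0279  (Disney)
  w_4 = 0.161456·1.4485 + -0.007896·14.8325 = 0.1168  (Ford)
  w_5 = 0.161456·1.9328 + -0.007896·16.4464 = 0.1822  (Honeywell)
Σw_i=1.0000  μᵀw=0.1210
σ²=wᵀΣw=λ₁·μ_p+λ₂ = 0.161456·0.121 + -0.007896 = 0.011640 ≈ 0.0116


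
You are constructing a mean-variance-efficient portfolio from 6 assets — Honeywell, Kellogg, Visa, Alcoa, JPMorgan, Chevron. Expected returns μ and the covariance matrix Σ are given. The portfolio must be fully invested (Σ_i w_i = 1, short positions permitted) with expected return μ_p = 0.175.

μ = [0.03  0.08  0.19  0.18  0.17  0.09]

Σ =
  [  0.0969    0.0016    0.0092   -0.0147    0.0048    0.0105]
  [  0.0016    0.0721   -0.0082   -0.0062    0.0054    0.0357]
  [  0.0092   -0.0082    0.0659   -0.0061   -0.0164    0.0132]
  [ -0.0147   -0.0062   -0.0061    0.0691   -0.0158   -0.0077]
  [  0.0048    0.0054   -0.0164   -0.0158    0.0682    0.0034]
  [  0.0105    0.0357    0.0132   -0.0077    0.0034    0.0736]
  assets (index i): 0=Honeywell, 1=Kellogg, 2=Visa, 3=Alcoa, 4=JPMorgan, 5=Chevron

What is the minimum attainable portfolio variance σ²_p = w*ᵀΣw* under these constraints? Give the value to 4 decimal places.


0.0124

u=Σ⁻¹μ = [0.2926  1.7989  4.6158  4.2177  4.4308  -0.2828]
v=Σ⁻¹𝟙 = [10.3421  15.9120  23.8260  25.9574  24.3326  1.7118]
a=μᵀu=2.516672  b=𝟙ᵀu=15.073101  c=𝟙ᵀv=102.081872  D=ac−b²=29.708248
λ₁=(c·0.175−b)/D = (102.081872·0.175−15.073101)/29.708248 = 0.093955
λ₂=(a−b·0.175)/D = (2.516672−15.073101·0.175)/29.708248 = -0.004077
w* = 0.093955·u + -0.004077·v:
  w_0 = 0.093955·0.2926 + -0.004077·10.3421 = -0.0147  (Honeywell)
  w_1 = 0.093955·1.7989 + -0.004077·15.9120 = 0.1041  (Kellogg)
  w_2 = 0.093955·4.6158 + -0.004077·23.8260 = 0.3365  (Visa)
  w_3 = 0.093955·4.2177 + -0.004077·25.9574 = 0.2904  (Alcoa)
  w_4 = 0.093955·4.4308 + -0.004077·24.3326 = 0.3171  (JPMorgan)
  w_5 = 0.093955·-0.2828 + -0.004077·1.7118 = -0.0335  (Chevron)
Σw_i=1.0000  μᵀw=0.1750
σ²=wᵀΣw=λ₁·μ_p+λ₂ = 0.093955·0.175 + -0.004077 = 0.012365 ≈ 0.0124


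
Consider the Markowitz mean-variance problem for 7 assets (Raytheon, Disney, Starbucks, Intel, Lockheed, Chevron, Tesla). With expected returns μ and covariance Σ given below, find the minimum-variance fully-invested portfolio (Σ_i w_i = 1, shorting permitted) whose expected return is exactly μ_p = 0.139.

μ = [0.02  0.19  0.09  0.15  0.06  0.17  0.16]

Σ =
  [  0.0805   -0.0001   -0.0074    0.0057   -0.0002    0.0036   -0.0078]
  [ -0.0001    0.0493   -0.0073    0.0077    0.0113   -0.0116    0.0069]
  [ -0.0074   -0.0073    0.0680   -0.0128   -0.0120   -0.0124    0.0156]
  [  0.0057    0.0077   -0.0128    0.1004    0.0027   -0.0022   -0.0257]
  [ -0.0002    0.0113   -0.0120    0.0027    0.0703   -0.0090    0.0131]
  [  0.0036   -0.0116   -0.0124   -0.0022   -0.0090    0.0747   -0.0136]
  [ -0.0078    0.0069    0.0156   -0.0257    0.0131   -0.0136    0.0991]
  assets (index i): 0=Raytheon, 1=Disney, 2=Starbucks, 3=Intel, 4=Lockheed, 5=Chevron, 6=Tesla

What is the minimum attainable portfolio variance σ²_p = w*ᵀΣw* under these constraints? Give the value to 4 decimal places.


0.0084

u=Σ⁻¹μ = [0.3627  4.4184  2.6018  2.0177  0.6523  3.8589  1.8925]
v=Σ⁻¹𝟙 = [13.8260  22.8460  26.1519  13.5091  15.7926  24.7831  10.2885]
a=μᵀu=2.381503  b=𝟙ᵀu=15.804151  c=𝟙ᵀv=127.197319  D=ac−b²=53.149647
λ₁=(c·0.139−b)/D = (127.197319·0.139−15.804151)/53.149647 = 0.035302
λ₂=(a−b·0.139)/D = (2.381503−15.804151·0.139)/53.149647 = 0.003476
w* = 0.035302·u + 0.003476·v:
  w_0 = 0.035302·0.3627 + 0.003476·13.8260 = 0.0609  (Raytheon)
  w_1 = 0.035302·4.4184 + 0.003476·22.8460 = 0.2354  (Disney)
  w_2 = 0.035302·2.6018 + 0.003476·26.1519 = 0.1827  (Starbucks)
  w_3 = 0.035302·2.0177 + 0.003476·13.5091 = 0.1182  (Intel)
  w_4 = 0.035302·0.6523 + 0.003476·15.7926 = 0.0779  (Lockheed)
  w_5 = 0.035302·3.8589 + 0.003476·24.7831 = 0.2224  (Chevron)
  w_6 = 0.035302·1.8925 + 0.003476·10.2885 = 0.1026  (Tesla)
Σw_i=1.0000  μᵀw=0.1390
σ²=wᵀΣw=λ₁·μ_p+λ₂ = 0.035302·0.139 + 0.003476 = 0.008383 ≈ 0.0084


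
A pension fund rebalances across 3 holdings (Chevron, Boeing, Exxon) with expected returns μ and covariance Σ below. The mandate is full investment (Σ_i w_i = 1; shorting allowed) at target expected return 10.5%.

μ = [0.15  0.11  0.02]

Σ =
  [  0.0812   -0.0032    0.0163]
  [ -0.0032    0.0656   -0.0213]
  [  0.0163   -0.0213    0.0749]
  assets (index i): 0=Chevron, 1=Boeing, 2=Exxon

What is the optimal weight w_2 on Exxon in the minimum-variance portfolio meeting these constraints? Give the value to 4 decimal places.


0.2074

g=Σ⁻¹μ = [1.8405  1.8986  0.4064]
h=Σ⁻¹𝟙 = [9.6809  21.3373  17.3122]
a=μᵀg=0.493050  b=𝟙ᵀg=4.145489  c=𝟙ᵀh=48.330489  D=ac−b²=6.644259
λ₁=(c·0.105−b)/D = (48.330489·0.105−4.145489)/6.644259 = 0.139852
λ₂=(a−b·0.105)/D = (0.493050−4.145489·0.105)/6.644259 = 0.008695
w* = 0.139852·g + 0.008695·h:
  w_0 = 0.139852·1.8405 + 0.008695·9.6809 = 0.3416  (Chevron)
  w_1 = 0.139852·1.8986 + 0.008695·21.3373 = 0.4511  (Boeing)
  w_2 = 0.139852·0.4064 + 0.008695·17.3122 = 0.2074  (Exxon)
Σw_i=1.0000  μᵀw=0.1050
σ²=wᵀΣw=λ₁·μ_p+λ₂ = 0.139852·0.105 + 0.008695 = 0.023380 ≈ 0.0234


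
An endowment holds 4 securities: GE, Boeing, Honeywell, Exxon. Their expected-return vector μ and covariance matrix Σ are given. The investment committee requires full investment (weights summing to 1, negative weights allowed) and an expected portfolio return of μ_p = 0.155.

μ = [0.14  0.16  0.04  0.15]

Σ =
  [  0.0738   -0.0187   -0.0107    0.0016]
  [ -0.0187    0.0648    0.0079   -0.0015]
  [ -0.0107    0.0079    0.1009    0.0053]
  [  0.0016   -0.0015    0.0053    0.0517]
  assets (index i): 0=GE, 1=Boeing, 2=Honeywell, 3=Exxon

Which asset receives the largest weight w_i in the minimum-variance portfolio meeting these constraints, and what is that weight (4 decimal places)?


Boeing (0.3947)

g=Σ⁻¹μ = [2.7063  3.2834  0.2748  2.8847]
h=Σ⁻¹𝟙 = [19.6865  20.3875  9.4380  18.3571]
a=μᵀg=1.347920  b=𝟙ᵀg=9.149196  c=𝟙ᵀh=67.869082  D=ac−b²=7.774285
λ₁=(c·0.155−b)/D = (67.869082·0.155−9.149196)/7.774285 = 0.176288
λ₂=(a−b·0.155)/D = (1.347920−9.149196·0.155)/7.774285 = -0.009030
w* = 0.176288·g + -0.009030·h:
  w_0 = 0.176288·2.7063 + -0.009030·19.6865 = 0.2993  (GE)
  w_1 = 0.176288·3.2834 + -0.009030·20.3875 = 0.3947  (Boeing)
  w_2 = 0.176288·0.2748 + -0.009030·9.4380 = -0.0368  (Honeywell)
  w_3 = 0.176288·2.8847 + -0.009030·18.3571 = 0.3428  (Exxon)
Σw_i=1.0000  μᵀw=0.1550
σ²=wᵀΣw=λ₁·μ_p+λ₂ = 0.176288·0.155 + -0.009030 = 0.018294 ≈ 0.0183
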